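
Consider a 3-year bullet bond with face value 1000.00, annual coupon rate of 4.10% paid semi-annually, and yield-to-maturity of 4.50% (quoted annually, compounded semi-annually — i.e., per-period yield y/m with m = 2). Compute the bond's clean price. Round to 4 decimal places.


Answer: Price = 988.8910

Derivation:
Coupon per period c = face * coupon_rate / m = 20.500000
Periods per year m = 2; per-period yield y/m = 0.022500
Number of cashflows N = 6
Cashflows (t years, CF_t, discount factor 1/(1+y/m)^(m*t), PV):
  t = 0.5000: CF_t = 20.500000, DF = 0.977995, PV = 20.048900
  t = 1.0000: CF_t = 20.500000, DF = 0.956474, PV = 19.607726
  t = 1.5000: CF_t = 20.500000, DF = 0.935427, PV = 19.176260
  t = 2.0000: CF_t = 20.500000, DF = 0.914843, PV = 18.754289
  t = 2.5000: CF_t = 20.500000, DF = 0.894712, PV = 18.341603
  t = 3.0000: CF_t = 1020.500000, DF = 0.875024, PV = 892.962270
Price P = sum_t PV_t = 988.891046


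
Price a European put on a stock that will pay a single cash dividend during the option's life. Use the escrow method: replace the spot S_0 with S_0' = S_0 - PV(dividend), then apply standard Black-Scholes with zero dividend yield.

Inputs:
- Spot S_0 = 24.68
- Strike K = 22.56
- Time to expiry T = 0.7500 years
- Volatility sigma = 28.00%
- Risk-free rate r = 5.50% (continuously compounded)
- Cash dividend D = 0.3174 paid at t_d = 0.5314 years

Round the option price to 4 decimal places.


PV(D) = D * exp(-r * t_d) = 0.3174 * 0.97119598 = 0.30825760
S_0' = S_0 - PV(D) = 24.6800 - 0.30825760 = 24.37174240
d1 = (ln(S_0'/K) + (r + sigma^2/2)*T) / (sigma*sqrt(T)) = 0.60991256
d2 = d1 - sigma*sqrt(T) = 0.36742545
exp(-rT) = 0.95958920
N(-d1) = 0.27095987; N(-d2) = 0.35665085
P = K * exp(-rT) * N(-d2) - S_0' * N(-d1) = 22.5600 * 0.95958920 * 0.35665085 - 24.37174240 * 0.27095987 = 1.1171

Answer: Price = 1.1171


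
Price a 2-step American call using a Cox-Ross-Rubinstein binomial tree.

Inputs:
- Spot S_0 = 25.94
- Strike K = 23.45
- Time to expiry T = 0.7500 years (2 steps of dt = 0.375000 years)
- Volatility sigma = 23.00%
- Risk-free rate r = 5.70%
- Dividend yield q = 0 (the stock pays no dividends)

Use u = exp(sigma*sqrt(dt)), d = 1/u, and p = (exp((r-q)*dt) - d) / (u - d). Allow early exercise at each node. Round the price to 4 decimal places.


dt = T/N = 0.375000
u = exp(sigma*sqrt(dt)) = 1.151247; d = 1/u = 0.868623
p = (exp((r-q)*dt) - d) / (u - d) = 0.541291
Discount per step: exp(-r*dt) = 0.978852
Stock lattice S(k, i) with i counting down-moves:
  k=0: S(0,0) = 25.9400
  k=1: S(1,0) = 29.8633; S(1,1) = 22.5321
  k=2: S(2,0) = 34.3801; S(2,1) = 25.9400; S(2,2) = 19.5719
Terminal payoffs V(N, i) = max(S_T - K, 0):
  V(2,0) = 10.930086; V(2,1) = 2.490000; V(2,2) = 0.000000
Backward induction: V(k, i) = exp(-r*dt) * [p * V(k+1, i) + (1-p) * V(k+1, i+1)]; then take max(V_cont, immediate exercise) for American.
  V(1,0) = exp(-r*dt) * [p*10.930086 + (1-p)*2.490000] = 6.909271; exercise = 6.413346; V(1,0) = max -> 6.909271
  V(1,1) = exp(-r*dt) * [p*2.490000 + (1-p)*0.000000] = 1.319312; exercise = 0.000000; V(1,1) = max -> 1.319312
  V(0,0) = exp(-r*dt) * [p*6.909271 + (1-p)*1.319312] = 4.253217; exercise = 2.490000; V(0,0) = max -> 4.253217

Answer: Price = V(0,0) = 4.2532


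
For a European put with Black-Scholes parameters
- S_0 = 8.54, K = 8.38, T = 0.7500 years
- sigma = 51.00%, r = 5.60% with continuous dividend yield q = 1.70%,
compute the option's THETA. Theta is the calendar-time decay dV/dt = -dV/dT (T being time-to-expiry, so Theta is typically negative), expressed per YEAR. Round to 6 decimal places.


d1 = 0.3298834383; d2 = -0.1117895176
phi(d1) = 0.3778152065; exp(-qT) = 0.9873309369; exp(-rT) = 0.9588697806
Theta = -S*exp(-qT)*phi(d1)*sigma/(2*sqrt(T)) + r*K*exp(-rT)*N(-d2) - q*S*exp(-qT)*N(-d1)
N(-d1) = 0.3707440190; N(-d2) = 0.5445048504; sqrt(T) = 0.8660254038
Term 1 = -8.5400 * 0.9873309369 * 0.3778152065 * 0.5100 / (2 * 0.8660254038) = -0.9380146006
Term 2 = 0.0560 * 8.3800 * 0.9588697806 * 0.5445048504 = 0.2450154272
Term 3 = -0.0170 * 8.5400 * 0.9873309369 * 0.3707440190 = -0.0531427092
Theta = -0.9380146006 + (0.2450154272) + (-0.0531427092) = -0.746142

Answer: Theta = -0.746142


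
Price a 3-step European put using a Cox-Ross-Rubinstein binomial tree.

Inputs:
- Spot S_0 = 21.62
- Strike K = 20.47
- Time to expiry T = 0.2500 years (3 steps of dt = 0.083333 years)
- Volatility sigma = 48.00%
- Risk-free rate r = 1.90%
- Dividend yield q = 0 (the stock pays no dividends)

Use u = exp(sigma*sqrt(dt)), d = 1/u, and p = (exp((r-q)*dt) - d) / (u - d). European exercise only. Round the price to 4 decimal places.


Answer: Price = V(0,0) = 1.5616

Derivation:
dt = T/N = 0.083333
u = exp(sigma*sqrt(dt)) = 1.148623; d = 1/u = 0.870607
p = (exp((r-q)*dt) - d) / (u - d) = 0.471114
Discount per step: exp(-r*dt) = 0.998418
Stock lattice S(k, i) with i counting down-moves:
  k=0: S(0,0) = 21.6200
  k=1: S(1,0) = 24.8332; S(1,1) = 18.8225
  k=2: S(2,0) = 28.5240; S(2,1) = 21.6200; S(2,2) = 16.3870
  k=3: S(3,0) = 32.7634; S(3,1) = 24.8332; S(3,2) = 18.8225; S(3,3) = 14.2667
Terminal payoffs V(N, i) = max(K - S_T, 0):
  V(3,0) = 0.000000; V(3,1) = 0.000000; V(3,2) = 1.647466; V(3,3) = 6.203322
Backward induction: V(k, i) = exp(-r*dt) * [p * V(k+1, i) + (1-p) * V(k+1, i+1)].
  V(2,0) = exp(-r*dt) * [p*0.000000 + (1-p)*0.000000] = 0.000000
  V(2,1) = exp(-r*dt) * [p*0.000000 + (1-p)*1.647466] = 0.869944
  V(2,2) = exp(-r*dt) * [p*1.647466 + (1-p)*6.203322] = 4.050576
  V(1,0) = exp(-r*dt) * [p*0.000000 + (1-p)*0.869944] = 0.459373
  V(1,1) = exp(-r*dt) * [p*0.869944 + (1-p)*4.050576] = 2.548098
  V(0,0) = exp(-r*dt) * [p*0.459373 + (1-p)*2.548098] = 1.561596


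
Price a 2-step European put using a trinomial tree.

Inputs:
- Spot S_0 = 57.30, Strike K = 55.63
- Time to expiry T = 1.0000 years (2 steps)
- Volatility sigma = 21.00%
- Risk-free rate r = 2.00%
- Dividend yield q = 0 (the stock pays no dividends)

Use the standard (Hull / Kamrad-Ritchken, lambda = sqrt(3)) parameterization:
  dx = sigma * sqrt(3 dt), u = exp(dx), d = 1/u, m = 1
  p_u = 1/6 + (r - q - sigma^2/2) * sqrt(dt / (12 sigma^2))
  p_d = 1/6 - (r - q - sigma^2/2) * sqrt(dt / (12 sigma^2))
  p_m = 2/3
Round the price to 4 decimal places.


dt = T/N = 0.500000; dx = sigma*sqrt(3*dt) = 0.257196
u = exp(dx) = 1.293299; d = 1/u = 0.773216
p_u = 0.164674, p_m = 0.666667, p_d = 0.168659
Discount per step: exp(-r*dt) = 0.990050
Stock lattice S(k, j) with j the centered position index:
  k=0: S(0,+0) = 57.3000
  k=1: S(1,-1) = 44.3053; S(1,+0) = 57.3000; S(1,+1) = 74.1060
  k=2: S(2,-2) = 34.2576; S(2,-1) = 44.3053; S(2,+0) = 57.3000; S(2,+1) = 74.1060; S(2,+2) = 95.8413
Terminal payoffs V(N, j) = max(K - S_T, 0):
  V(2,-2) = 21.372423; V(2,-1) = 11.324705; V(2,+0) = 0.000000; V(2,+1) = 0.000000; V(2,+2) = 0.000000
Backward induction: V(k, j) = exp(-r*dt) * [p_u * V(k+1, j+1) + p_m * V(k+1, j) + p_d * V(k+1, j-1)]
  V(1,-1) = exp(-r*dt) * [p_u*0.000000 + p_m*11.324705 + p_d*21.372423] = 11.043472
  V(1,+0) = exp(-r*dt) * [p_u*0.000000 + p_m*0.000000 + p_d*11.324705] = 1.891012
  V(1,+1) = exp(-r*dt) * [p_u*0.000000 + p_m*0.000000 + p_d*0.000000] = 0.000000
  V(0,+0) = exp(-r*dt) * [p_u*0.000000 + p_m*1.891012 + p_d*11.043472] = 3.092182

Answer: Price = V(0,0) = 3.0922


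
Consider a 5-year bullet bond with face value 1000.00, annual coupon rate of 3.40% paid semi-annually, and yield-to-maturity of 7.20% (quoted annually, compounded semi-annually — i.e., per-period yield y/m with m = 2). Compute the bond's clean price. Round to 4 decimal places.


Coupon per period c = face * coupon_rate / m = 17.000000
Periods per year m = 2; per-period yield y/m = 0.036000
Number of cashflows N = 10
Cashflows (t years, CF_t, discount factor 1/(1+y/m)^(m*t), PV):
  t = 0.5000: CF_t = 17.000000, DF = 0.965251, PV = 16.409266
  t = 1.0000: CF_t = 17.000000, DF = 0.931709, PV = 15.839060
  t = 1.5000: CF_t = 17.000000, DF = 0.899333, PV = 15.288668
  t = 2.0000: CF_t = 17.000000, DF = 0.868082, PV = 14.757402
  t = 2.5000: CF_t = 17.000000, DF = 0.837917, PV = 14.244596
  t = 3.0000: CF_t = 17.000000, DF = 0.808801, PV = 13.749610
  t = 3.5000: CF_t = 17.000000, DF = 0.780696, PV = 13.271825
  t = 4.0000: CF_t = 17.000000, DF = 0.753567, PV = 12.810642
  t = 4.5000: CF_t = 17.000000, DF = 0.727381, PV = 12.365484
  t = 5.0000: CF_t = 1017.000000, DF = 0.702106, PV = 714.041410
Price P = sum_t PV_t = 842.777963

Answer: Price = 842.7780


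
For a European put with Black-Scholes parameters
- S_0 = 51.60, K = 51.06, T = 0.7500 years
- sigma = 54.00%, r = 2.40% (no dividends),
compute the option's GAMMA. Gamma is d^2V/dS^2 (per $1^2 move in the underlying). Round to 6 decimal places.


Answer: Gamma = 0.015829

Derivation:
d1 = 0.2948127115; d2 = -0.1728410065
phi(d1) = 0.3819766490; exp(-qT) = 1.0000000000; exp(-rT) = 0.9821610324
Gamma = exp(-qT) * phi(d1) / (S * sigma * sqrt(T)) = 1.0000000000 * 0.3819766490 / (51.6000 * 0.5400 * 0.8660254038) = 0.015829


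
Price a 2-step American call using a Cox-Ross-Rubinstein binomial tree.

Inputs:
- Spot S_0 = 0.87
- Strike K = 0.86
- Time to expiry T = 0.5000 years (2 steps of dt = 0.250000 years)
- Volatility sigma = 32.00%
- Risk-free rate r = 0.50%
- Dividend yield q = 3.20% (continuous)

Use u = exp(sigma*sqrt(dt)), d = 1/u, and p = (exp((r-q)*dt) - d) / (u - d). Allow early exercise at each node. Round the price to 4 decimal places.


Answer: Price = V(0,0) = 0.0731

Derivation:
dt = T/N = 0.250000
u = exp(sigma*sqrt(dt)) = 1.173511; d = 1/u = 0.852144
p = (exp((r-q)*dt) - d) / (u - d) = 0.439152
Discount per step: exp(-r*dt) = 0.998751
Stock lattice S(k, i) with i counting down-moves:
  k=0: S(0,0) = 0.8700
  k=1: S(1,0) = 1.0210; S(1,1) = 0.7414
  k=2: S(2,0) = 1.1981; S(2,1) = 0.8700; S(2,2) = 0.6317
Terminal payoffs V(N, i) = max(S_T - K, 0):
  V(2,0) = 0.338101; V(2,1) = 0.010000; V(2,2) = 0.000000
Backward induction: V(k, i) = exp(-r*dt) * [p * V(k+1, i) + (1-p) * V(k+1, i+1)]; then take max(V_cont, immediate exercise) for American.
  V(1,0) = exp(-r*dt) * [p*0.338101 + (1-p)*0.010000] = 0.153894; exercise = 0.160954; V(1,0) = max -> 0.160954
  V(1,1) = exp(-r*dt) * [p*0.010000 + (1-p)*0.000000] = 0.004386; exercise = 0.000000; V(1,1) = max -> 0.004386
  V(0,0) = exp(-r*dt) * [p*0.160954 + (1-p)*0.004386] = 0.073052; exercise = 0.010000; V(0,0) = max -> 0.073052


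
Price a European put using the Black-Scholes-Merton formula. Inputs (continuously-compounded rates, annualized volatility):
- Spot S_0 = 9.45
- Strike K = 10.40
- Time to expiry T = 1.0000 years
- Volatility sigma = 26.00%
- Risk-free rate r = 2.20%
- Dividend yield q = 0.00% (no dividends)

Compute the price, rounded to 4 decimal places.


d1 = (ln(S/K) + (r - q + 0.5*sigma^2) * T) / (sigma * sqrt(T)) = -0.15381179
d2 = d1 - sigma * sqrt(T) = -0.41381179
exp(-rT) = 0.97824024; exp(-qT) = 1.00000000
P = K * exp(-rT) * N(-d2) - S_0 * exp(-qT) * N(-d1)
N(-d1) = 0.56112093; N(-d2) = 0.66049402
P = 10.4000 * 0.97824024 * 0.66049402 - 9.4500 * 1.00000000 * 0.56112093 = 1.4171

Answer: Price = 1.4171


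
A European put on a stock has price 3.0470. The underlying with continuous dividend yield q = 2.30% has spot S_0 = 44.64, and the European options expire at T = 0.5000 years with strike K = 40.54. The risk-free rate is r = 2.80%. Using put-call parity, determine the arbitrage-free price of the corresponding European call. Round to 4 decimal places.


Answer: Call price = 7.2002

Derivation:
Put-call parity: C - P = S_0 * exp(-qT) - K * exp(-rT).
S_0 * exp(-qT) = 44.6400 * 0.98856587 = 44.12958054
K * exp(-rT) = 40.5400 * 0.98609754 = 39.97639444
C = P + S*exp(-qT) - K*exp(-rT)
C = 3.0470 + 44.12958054 - 39.97639444 = 7.2002


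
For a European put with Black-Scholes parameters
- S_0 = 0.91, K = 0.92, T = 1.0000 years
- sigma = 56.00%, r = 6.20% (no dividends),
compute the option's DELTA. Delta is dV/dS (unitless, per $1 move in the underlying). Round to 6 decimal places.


Answer: Delta = -0.355245

Derivation:
d1 = 0.3711980883; d2 = -0.1888019117
phi(d1) = 0.3723829407; exp(-qT) = 1.0000000000; exp(-rT) = 0.9398828868
N(-d1) = 0.3552449984
Delta = -exp(-qT) * N(-d1) = -1.0000000000 * 0.3552449984 = -0.355245


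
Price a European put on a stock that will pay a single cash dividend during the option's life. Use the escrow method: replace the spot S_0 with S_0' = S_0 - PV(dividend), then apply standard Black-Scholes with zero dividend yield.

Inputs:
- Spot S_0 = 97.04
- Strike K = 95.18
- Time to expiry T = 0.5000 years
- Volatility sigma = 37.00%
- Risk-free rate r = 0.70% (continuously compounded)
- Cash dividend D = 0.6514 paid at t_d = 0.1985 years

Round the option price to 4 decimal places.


Answer: Price = 9.1996

Derivation:
PV(D) = D * exp(-r * t_d) = 0.6514 * 0.99861146 = 0.65049551
S_0' = S_0 - PV(D) = 97.0400 - 0.65049551 = 96.38950449
d1 = (ln(S_0'/K) + (r + sigma^2/2)*T) / (sigma*sqrt(T)) = 0.19245721
d2 = d1 - sigma*sqrt(T) = -0.06917230
exp(-rT) = 0.99650612
N(-d1) = 0.42369204; N(-d2) = 0.52757376
P = K * exp(-rT) * N(-d2) - S_0' * N(-d1) = 95.1800 * 0.99650612 * 0.52757376 - 96.38950449 * 0.42369204 = 9.1996


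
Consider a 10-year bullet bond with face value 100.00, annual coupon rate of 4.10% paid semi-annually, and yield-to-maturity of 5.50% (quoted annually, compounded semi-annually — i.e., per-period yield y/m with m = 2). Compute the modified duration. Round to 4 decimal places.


Coupon per period c = face * coupon_rate / m = 2.050000
Periods per year m = 2; per-period yield y/m = 0.027500
Number of cashflows N = 20
Cashflows (t years, CF_t, discount factor 1/(1+y/m)^(m*t), PV):
  t = 0.5000: CF_t = 2.050000, DF = 0.973236, PV = 1.995134
  t = 1.0000: CF_t = 2.050000, DF = 0.947188, PV = 1.941736
  t = 1.5000: CF_t = 2.050000, DF = 0.921838, PV = 1.889767
  t = 2.0000: CF_t = 2.050000, DF = 0.897166, PV = 1.839190
  t = 2.5000: CF_t = 2.050000, DF = 0.873154, PV = 1.789966
  t = 3.0000: CF_t = 2.050000, DF = 0.849785, PV = 1.742059
  t = 3.5000: CF_t = 2.050000, DF = 0.827041, PV = 1.695435
  t = 4.0000: CF_t = 2.050000, DF = 0.804906, PV = 1.650058
  t = 4.5000: CF_t = 2.050000, DF = 0.783364, PV = 1.605896
  t = 5.0000: CF_t = 2.050000, DF = 0.762398, PV = 1.562916
  t = 5.5000: CF_t = 2.050000, DF = 0.741993, PV = 1.521086
  t = 6.0000: CF_t = 2.050000, DF = 0.722134, PV = 1.480376
  t = 6.5000: CF_t = 2.050000, DF = 0.702807, PV = 1.440755
  t = 7.0000: CF_t = 2.050000, DF = 0.683997, PV = 1.402194
  t = 7.5000: CF_t = 2.050000, DF = 0.665691, PV = 1.364666
  t = 8.0000: CF_t = 2.050000, DF = 0.647874, PV = 1.328142
  t = 8.5000: CF_t = 2.050000, DF = 0.630535, PV = 1.292596
  t = 9.0000: CF_t = 2.050000, DF = 0.613659, PV = 1.258001
  t = 9.5000: CF_t = 2.050000, DF = 0.597235, PV = 1.224332
  t = 10.0000: CF_t = 102.050000, DF = 0.581251, PV = 59.316620
Price P = sum_t PV_t = 89.340924
First compute Macaulay numerator sum_t t * PV_t:
  t * PV_t at t = 0.5000: 0.997567
  t * PV_t at t = 1.0000: 1.941736
  t * PV_t at t = 1.5000: 2.834651
  t * PV_t at t = 2.0000: 3.678380
  t * PV_t at t = 2.5000: 4.474914
  t * PV_t at t = 3.0000: 5.226177
  t * PV_t at t = 3.5000: 5.934021
  t * PV_t at t = 4.0000: 6.600232
  t * PV_t at t = 4.5000: 7.226531
  t * PV_t at t = 5.0000: 7.814579
  t * PV_t at t = 5.5000: 8.365972
  t * PV_t at t = 6.0000: 8.882253
  t * PV_t at t = 6.5000: 9.364906
  t * PV_t at t = 7.0000: 9.815361
  t * PV_t at t = 7.5000: 10.234996
  t * PV_t at t = 8.0000: 10.625138
  t * PV_t at t = 8.5000: 10.987064
  t * PV_t at t = 9.0000: 11.322007
  t * PV_t at t = 9.5000: 11.631151
  t * PV_t at t = 10.0000: 593.166203
Macaulay duration D = 731.123839 / 89.340924 = 8.183527
Modified duration = D / (1 + y/m) = 8.183527 / (1 + 0.027500) = 7.964503

Answer: Modified duration = 7.9645


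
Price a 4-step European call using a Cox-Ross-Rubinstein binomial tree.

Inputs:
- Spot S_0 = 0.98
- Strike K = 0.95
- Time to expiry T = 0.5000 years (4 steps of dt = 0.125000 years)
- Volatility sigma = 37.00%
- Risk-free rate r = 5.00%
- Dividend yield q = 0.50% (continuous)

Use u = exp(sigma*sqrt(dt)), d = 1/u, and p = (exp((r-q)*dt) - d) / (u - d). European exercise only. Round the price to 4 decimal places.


dt = T/N = 0.125000
u = exp(sigma*sqrt(dt)) = 1.139757; d = 1/u = 0.877380
p = (exp((r-q)*dt) - d) / (u - d) = 0.488842
Discount per step: exp(-r*dt) = 0.993769
Stock lattice S(k, i) with i counting down-moves:
  k=0: S(0,0) = 0.9800
  k=1: S(1,0) = 1.1170; S(1,1) = 0.8598
  k=2: S(2,0) = 1.2731; S(2,1) = 0.9800; S(2,2) = 0.7544
  k=3: S(3,0) = 1.4510; S(3,1) = 1.1170; S(3,2) = 0.8598; S(3,3) = 0.6619
  k=4: S(4,0) = 1.6538; S(4,1) = 1.2731; S(4,2) = 0.9800; S(4,3) = 0.7544; S(4,4) = 0.5807
Terminal payoffs V(N, i) = max(S_T - K, 0):
  V(4,0) = 0.703768; V(4,1) = 0.323064; V(4,2) = 0.030000; V(4,3) = 0.000000; V(4,4) = 0.000000
Backward induction: V(k, i) = exp(-r*dt) * [p * V(k+1, i) + (1-p) * V(k+1, i+1)].
  V(3,0) = exp(-r*dt) * [p*0.703768 + (1-p)*0.323064] = 0.505996
  V(3,1) = exp(-r*dt) * [p*0.323064 + (1-p)*0.030000] = 0.172183
  V(3,2) = exp(-r*dt) * [p*0.030000 + (1-p)*0.000000] = 0.014574
  V(3,3) = exp(-r*dt) * [p*0.000000 + (1-p)*0.000000] = 0.000000
  V(2,0) = exp(-r*dt) * [p*0.505996 + (1-p)*0.172183] = 0.333275
  V(2,1) = exp(-r*dt) * [p*0.172183 + (1-p)*0.014574] = 0.091049
  V(2,2) = exp(-r*dt) * [p*0.014574 + (1-p)*0.000000] = 0.007080
  V(1,0) = exp(-r*dt) * [p*0.333275 + (1-p)*0.091049] = 0.208154
  V(1,1) = exp(-r*dt) * [p*0.091049 + (1-p)*0.007080] = 0.047828
  V(0,0) = exp(-r*dt) * [p*0.208154 + (1-p)*0.047828] = 0.125416

Answer: Price = V(0,0) = 0.1254


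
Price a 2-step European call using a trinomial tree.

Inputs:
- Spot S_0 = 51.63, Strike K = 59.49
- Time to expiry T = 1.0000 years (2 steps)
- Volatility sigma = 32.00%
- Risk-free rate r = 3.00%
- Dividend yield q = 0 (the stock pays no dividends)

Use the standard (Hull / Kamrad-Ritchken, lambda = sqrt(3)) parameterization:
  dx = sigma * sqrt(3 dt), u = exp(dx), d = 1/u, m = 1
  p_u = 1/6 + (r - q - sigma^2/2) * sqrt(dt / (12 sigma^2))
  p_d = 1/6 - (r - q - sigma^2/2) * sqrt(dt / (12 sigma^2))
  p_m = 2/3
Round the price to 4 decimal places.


Answer: Price = V(0,0) = 4.5707

Derivation:
dt = T/N = 0.500000; dx = sigma*sqrt(3*dt) = 0.391918
u = exp(dx) = 1.479817; d = 1/u = 0.675759
p_u = 0.153143, p_m = 0.666667, p_d = 0.180190
Discount per step: exp(-r*dt) = 0.985112
Stock lattice S(k, j) with j the centered position index:
  k=0: S(0,+0) = 51.6300
  k=1: S(1,-1) = 34.8895; S(1,+0) = 51.6300; S(1,+1) = 76.4029
  k=2: S(2,-2) = 23.5769; S(2,-1) = 34.8895; S(2,+0) = 51.6300; S(2,+1) = 76.4029; S(2,+2) = 113.0624
Terminal payoffs V(N, j) = max(S_T - K, 0):
  V(2,-2) = 0.000000; V(2,-1) = 0.000000; V(2,+0) = 0.000000; V(2,+1) = 16.912946; V(2,+2) = 53.572370
Backward induction: V(k, j) = exp(-r*dt) * [p_u * V(k+1, j+1) + p_m * V(k+1, j) + p_d * V(k+1, j-1)]
  V(1,-1) = exp(-r*dt) * [p_u*0.000000 + p_m*0.000000 + p_d*0.000000] = 0.000000
  V(1,+0) = exp(-r*dt) * [p_u*16.912946 + p_m*0.000000 + p_d*0.000000] = 2.551545
  V(1,+1) = exp(-r*dt) * [p_u*53.572370 + p_m*16.912946 + p_d*0.000000] = 19.189542
  V(0,+0) = exp(-r*dt) * [p_u*19.189542 + p_m*2.551545 + p_d*0.000000] = 4.570705


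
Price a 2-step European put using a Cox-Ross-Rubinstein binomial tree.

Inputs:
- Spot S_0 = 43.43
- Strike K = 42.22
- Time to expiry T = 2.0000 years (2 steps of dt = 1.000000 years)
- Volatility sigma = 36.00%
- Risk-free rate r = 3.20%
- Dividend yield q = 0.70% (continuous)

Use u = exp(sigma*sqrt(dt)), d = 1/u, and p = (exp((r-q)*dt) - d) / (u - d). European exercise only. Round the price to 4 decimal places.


Answer: Price = V(0,0) = 6.0826

Derivation:
dt = T/N = 1.000000
u = exp(sigma*sqrt(dt)) = 1.433329; d = 1/u = 0.697676
p = (exp((r-q)*dt) - d) / (u - d) = 0.445371
Discount per step: exp(-r*dt) = 0.968507
Stock lattice S(k, i) with i counting down-moves:
  k=0: S(0,0) = 43.4300
  k=1: S(1,0) = 62.2495; S(1,1) = 30.3001
  k=2: S(2,0) = 89.2240; S(2,1) = 43.4300; S(2,2) = 21.1397
Terminal payoffs V(N, i) = max(K - S_T, 0):
  V(2,0) = 0.000000; V(2,1) = 0.000000; V(2,2) = 21.080350
Backward induction: V(k, i) = exp(-r*dt) * [p * V(k+1, i) + (1-p) * V(k+1, i+1)].
  V(1,0) = exp(-r*dt) * [p*0.000000 + (1-p)*0.000000] = 0.000000
  V(1,1) = exp(-r*dt) * [p*0.000000 + (1-p)*21.080350] = 11.323553
  V(0,0) = exp(-r*dt) * [p*0.000000 + (1-p)*11.323553] = 6.082577


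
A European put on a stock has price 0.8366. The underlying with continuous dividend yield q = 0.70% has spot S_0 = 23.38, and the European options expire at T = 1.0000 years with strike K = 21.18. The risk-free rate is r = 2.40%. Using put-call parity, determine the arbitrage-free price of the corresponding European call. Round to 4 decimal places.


Answer: Call price = 3.3758

Derivation:
Put-call parity: C - P = S_0 * exp(-qT) - K * exp(-rT).
S_0 * exp(-qT) = 23.3800 * 0.99302444 = 23.21691148
K * exp(-rT) = 21.1800 * 0.97628571 = 20.67773133
C = P + S*exp(-qT) - K*exp(-rT)
C = 0.8366 + 23.21691148 - 20.67773133 = 3.3758


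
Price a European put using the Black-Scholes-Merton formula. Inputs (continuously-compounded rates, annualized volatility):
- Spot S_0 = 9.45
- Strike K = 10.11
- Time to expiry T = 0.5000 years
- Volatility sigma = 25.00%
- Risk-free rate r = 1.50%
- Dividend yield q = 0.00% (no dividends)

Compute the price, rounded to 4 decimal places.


d1 = (ln(S/K) + (r - q + 0.5*sigma^2) * T) / (sigma * sqrt(T)) = -0.25108112
d2 = d1 - sigma * sqrt(T) = -0.42785782
exp(-rT) = 0.99252805; exp(-qT) = 1.00000000
P = K * exp(-rT) * N(-d2) - S_0 * exp(-qT) * N(-d1)
N(-d1) = 0.59912431; N(-d2) = 0.66562268
P = 10.1100 * 0.99252805 * 0.66562268 - 9.4500 * 1.00000000 * 0.59912431 = 1.0174

Answer: Price = 1.0174


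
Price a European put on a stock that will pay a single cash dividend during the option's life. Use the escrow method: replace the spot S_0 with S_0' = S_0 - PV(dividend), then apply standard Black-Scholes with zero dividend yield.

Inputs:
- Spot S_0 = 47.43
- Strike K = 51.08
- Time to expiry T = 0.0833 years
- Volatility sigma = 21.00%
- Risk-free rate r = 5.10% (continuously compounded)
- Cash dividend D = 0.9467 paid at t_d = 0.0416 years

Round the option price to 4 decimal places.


PV(D) = D * exp(-r * t_d) = 0.9467 * 0.99788065 = 0.94469361
S_0' = S_0 - PV(D) = 47.4300 - 0.94469361 = 46.48530639
d1 = (ln(S_0'/K) + (r + sigma^2/2)*T) / (sigma*sqrt(T)) = -1.45474675
d2 = d1 - sigma*sqrt(T) = -1.51535640
exp(-rT) = 0.99576071
N(-d1) = 0.92713031; N(-d2) = 0.93515891
P = K * exp(-rT) * N(-d2) - S_0' * N(-d1) = 51.0800 * 0.99576071 * 0.93515891 - 46.48530639 * 0.92713031 = 4.4675

Answer: Price = 4.4675


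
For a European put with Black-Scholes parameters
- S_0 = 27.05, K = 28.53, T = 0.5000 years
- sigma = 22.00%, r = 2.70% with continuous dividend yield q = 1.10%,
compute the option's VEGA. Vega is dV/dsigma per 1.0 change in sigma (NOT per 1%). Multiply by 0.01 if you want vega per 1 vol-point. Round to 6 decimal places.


d1 = -0.2132194356; d2 = -0.3687829275
phi(d1) = 0.3899761104; exp(-qT) = 0.9945150973; exp(-rT) = 0.9865907163
Vega = S * exp(-qT) * phi(d1) * sqrt(T) = 27.0500 * 0.9945150973 * 0.3899761104 * 0.7071067812 = 7.418253

Answer: Vega = 7.418253


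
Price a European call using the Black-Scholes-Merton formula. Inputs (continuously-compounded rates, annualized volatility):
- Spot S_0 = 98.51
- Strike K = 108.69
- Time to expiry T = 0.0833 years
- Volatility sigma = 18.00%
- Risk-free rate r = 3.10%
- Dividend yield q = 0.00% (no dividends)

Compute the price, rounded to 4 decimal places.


Answer: Price = 0.0687

Derivation:
d1 = (ln(S/K) + (r - q + 0.5*sigma^2) * T) / (sigma * sqrt(T)) = -1.81728417
d2 = d1 - sigma * sqrt(T) = -1.86923530
exp(-rT) = 0.99742103; exp(-qT) = 1.00000000
C = S_0 * exp(-qT) * N(d1) - K * exp(-rT) * N(d2)
N(d1) = 0.03458681; N(d2) = 0.03079504
C = 98.5100 * 1.00000000 * 0.03458681 - 108.6900 * 0.99742103 * 0.03079504 = 0.0687


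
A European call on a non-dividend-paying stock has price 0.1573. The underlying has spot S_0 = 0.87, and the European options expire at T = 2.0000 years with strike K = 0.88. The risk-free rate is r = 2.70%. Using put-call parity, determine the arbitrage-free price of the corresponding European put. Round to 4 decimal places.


Put-call parity: C - P = S_0 * exp(-qT) - K * exp(-rT).
S_0 * exp(-qT) = 0.8700 * 1.00000000 = 0.87000000
K * exp(-rT) = 0.8800 * 0.94743211 = 0.83374025
P = C - S*exp(-qT) + K*exp(-rT)
P = 0.1573 - 0.87000000 + 0.83374025 = 0.1210

Answer: Put price = 0.1210


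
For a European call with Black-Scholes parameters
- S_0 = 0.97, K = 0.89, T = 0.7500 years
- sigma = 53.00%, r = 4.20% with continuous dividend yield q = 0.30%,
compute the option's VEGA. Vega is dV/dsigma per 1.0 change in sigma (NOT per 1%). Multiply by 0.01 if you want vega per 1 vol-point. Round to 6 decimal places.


d1 = 0.4807521808; d2 = 0.0217587167
phi(d1) = 0.3554040873; exp(-qT) = 0.9977525294; exp(-rT) = 0.9689909565
Vega = S * exp(-qT) * phi(d1) * sqrt(T) = 0.9700 * 0.9977525294 * 0.3554040873 * 0.8660254038 = 0.297884

Answer: Vega = 0.297884


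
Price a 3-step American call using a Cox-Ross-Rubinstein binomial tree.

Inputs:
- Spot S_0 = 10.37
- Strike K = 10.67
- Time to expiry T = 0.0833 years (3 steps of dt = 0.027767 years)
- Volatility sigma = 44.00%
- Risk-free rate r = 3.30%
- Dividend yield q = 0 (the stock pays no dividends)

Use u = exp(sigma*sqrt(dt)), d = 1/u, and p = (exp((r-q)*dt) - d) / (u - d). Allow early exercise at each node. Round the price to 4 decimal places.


Answer: Price = V(0,0) = 0.4391

Derivation:
dt = T/N = 0.027767
u = exp(sigma*sqrt(dt)) = 1.076073; d = 1/u = 0.929305
p = (exp((r-q)*dt) - d) / (u - d) = 0.487925
Discount per step: exp(-r*dt) = 0.999084
Stock lattice S(k, i) with i counting down-moves:
  k=0: S(0,0) = 10.3700
  k=1: S(1,0) = 11.1589; S(1,1) = 9.6369
  k=2: S(2,0) = 12.0078; S(2,1) = 10.3700; S(2,2) = 8.9556
  k=3: S(3,0) = 12.9212; S(3,1) = 11.1589; S(3,2) = 9.6369; S(3,3) = 8.3225
Terminal payoffs V(N, i) = max(S_T - K, 0):
  V(3,0) = 2.251247; V(3,1) = 0.488881; V(3,2) = 0.000000; V(3,3) = 0.000000
Backward induction: V(k, i) = exp(-r*dt) * [p * V(k+1, i) + (1-p) * V(k+1, i+1)]; then take max(V_cont, immediate exercise) for American.
  V(2,0) = exp(-r*dt) * [p*2.251247 + (1-p)*0.488881] = 1.347547; exercise = 1.337775; V(2,0) = max -> 1.347547
  V(2,1) = exp(-r*dt) * [p*0.488881 + (1-p)*0.000000] = 0.238319; exercise = 0.000000; V(2,1) = max -> 0.238319
  V(2,2) = exp(-r*dt) * [p*0.000000 + (1-p)*0.000000] = 0.000000; exercise = 0.000000; V(2,2) = max -> 0.000000
  V(1,0) = exp(-r*dt) * [p*1.347547 + (1-p)*0.238319] = 0.778825; exercise = 0.488881; V(1,0) = max -> 0.778825
  V(1,1) = exp(-r*dt) * [p*0.238319 + (1-p)*0.000000] = 0.116175; exercise = 0.000000; V(1,1) = max -> 0.116175
  V(0,0) = exp(-r*dt) * [p*0.778825 + (1-p)*0.116175] = 0.439095; exercise = 0.000000; V(0,0) = max -> 0.439095


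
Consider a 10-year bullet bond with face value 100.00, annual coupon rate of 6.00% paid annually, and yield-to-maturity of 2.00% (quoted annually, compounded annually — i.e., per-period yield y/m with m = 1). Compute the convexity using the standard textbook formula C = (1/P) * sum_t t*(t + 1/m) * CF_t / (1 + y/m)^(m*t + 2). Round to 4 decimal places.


Coupon per period c = face * coupon_rate / m = 6.000000
Periods per year m = 1; per-period yield y/m = 0.020000
Number of cashflows N = 10
Cashflows (t years, CF_t, discount factor 1/(1+y/m)^(m*t), PV):
  t = 1.0000: CF_t = 6.000000, DF = 0.980392, PV = 5.882353
  t = 2.0000: CF_t = 6.000000, DF = 0.961169, PV = 5.767013
  t = 3.0000: CF_t = 6.000000, DF = 0.942322, PV = 5.653934
  t = 4.0000: CF_t = 6.000000, DF = 0.923845, PV = 5.543073
  t = 5.0000: CF_t = 6.000000, DF = 0.905731, PV = 5.434385
  t = 6.0000: CF_t = 6.000000, DF = 0.887971, PV = 5.327828
  t = 7.0000: CF_t = 6.000000, DF = 0.870560, PV = 5.223361
  t = 8.0000: CF_t = 6.000000, DF = 0.853490, PV = 5.120942
  t = 9.0000: CF_t = 6.000000, DF = 0.836755, PV = 5.020532
  t = 10.0000: CF_t = 106.000000, DF = 0.820348, PV = 86.956920
Price P = sum_t PV_t = 135.930340
Convexity numerator sum_t t*(t + 1/m) * CF_t / (1+y/m)^(m*t + 2):
  t = 1.0000: term = 11.307868
  t = 2.0000: term = 33.258435
  t = 3.0000: term = 65.212618
  t = 4.0000: term = 106.556566
  t = 5.0000: term = 156.700832
  t = 6.0000: term = 215.079574
  t = 7.0000: term = 281.149769
  t = 8.0000: term = 354.390466
  t = 9.0000: term = 434.302041
  t = 10.0000: term = 9193.830427
Convexity = (1/P) * sum = 10851.788596 / 135.930340 = 79.833454

Answer: Convexity = 79.8335


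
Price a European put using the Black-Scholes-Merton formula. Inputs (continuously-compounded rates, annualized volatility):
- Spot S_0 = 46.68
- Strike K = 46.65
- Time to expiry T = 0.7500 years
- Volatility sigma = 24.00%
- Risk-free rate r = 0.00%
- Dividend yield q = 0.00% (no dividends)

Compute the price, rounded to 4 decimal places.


d1 = (ln(S/K) + (r - q + 0.5*sigma^2) * T) / (sigma * sqrt(T)) = 0.10701611
d2 = d1 - sigma * sqrt(T) = -0.10082999
exp(-rT) = 1.00000000; exp(-qT) = 1.00000000
P = K * exp(-rT) * N(-d2) - S_0 * exp(-qT) * N(-d1)
N(-d1) = 0.45738810; N(-d2) = 0.54015729
P = 46.6500 * 1.00000000 * 0.54015729 - 46.6800 * 1.00000000 * 0.45738810 = 3.8475

Answer: Price = 3.8475


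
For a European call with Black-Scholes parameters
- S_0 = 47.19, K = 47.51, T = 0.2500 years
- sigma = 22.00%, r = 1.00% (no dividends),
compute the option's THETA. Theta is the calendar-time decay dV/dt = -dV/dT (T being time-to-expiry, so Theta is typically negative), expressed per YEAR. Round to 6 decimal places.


Answer: Theta = -4.360455

Derivation:
d1 = 0.0162890049; d2 = -0.0937109951
phi(d1) = 0.3988893579; exp(-qT) = 1.0000000000; exp(-rT) = 0.9975031224
Theta = -S*exp(-qT)*phi(d1)*sigma/(2*sqrt(T)) - r*K*exp(-rT)*N(d2) + q*S*exp(-qT)*N(d1)
N(d1) = 0.5064980854; N(d2) = 0.4626693679; sqrt(T) = 0.5000000000
Term 1 = -47.1900 * 1.0000000000 * 0.3988893579 * 0.2200 / (2 * 0.5000000000) = -4.1411895358
Term 2 = -0.0100 * 47.5100 * 0.9975031224 * 0.4626693679 = -0.2192653675
Term 3 = 0 (no dividend yield, q = 0)
Theta = -4.1411895358 + (-0.2192653675) + (0.0000000000) = -4.360455


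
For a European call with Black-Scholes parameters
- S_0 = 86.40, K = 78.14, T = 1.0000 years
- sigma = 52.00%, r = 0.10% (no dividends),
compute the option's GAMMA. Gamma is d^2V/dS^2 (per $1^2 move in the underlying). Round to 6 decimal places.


Answer: Gamma = 0.008006

Derivation:
d1 = 0.4551645888; d2 = -0.0648354112
phi(d1) = 0.3596852503; exp(-qT) = 1.0000000000; exp(-rT) = 0.9990004998
Gamma = exp(-qT) * phi(d1) / (S * sigma * sqrt(T)) = 1.0000000000 * 0.3596852503 / (86.4000 * 0.5200 * 1.0000000000) = 0.008006


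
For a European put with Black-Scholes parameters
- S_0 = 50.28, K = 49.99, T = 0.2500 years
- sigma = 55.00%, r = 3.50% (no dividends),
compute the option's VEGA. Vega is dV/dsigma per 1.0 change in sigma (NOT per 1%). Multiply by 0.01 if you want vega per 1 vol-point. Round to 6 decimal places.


Answer: Vega = 9.849342

Derivation:
d1 = 0.1903523574; d2 = -0.0846476426
phi(d1) = 0.3917797171; exp(-qT) = 1.0000000000; exp(-rT) = 0.9912881698
Vega = S * exp(-qT) * phi(d1) * sqrt(T) = 50.2800 * 1.0000000000 * 0.3917797171 * 0.5000000000 = 9.849342


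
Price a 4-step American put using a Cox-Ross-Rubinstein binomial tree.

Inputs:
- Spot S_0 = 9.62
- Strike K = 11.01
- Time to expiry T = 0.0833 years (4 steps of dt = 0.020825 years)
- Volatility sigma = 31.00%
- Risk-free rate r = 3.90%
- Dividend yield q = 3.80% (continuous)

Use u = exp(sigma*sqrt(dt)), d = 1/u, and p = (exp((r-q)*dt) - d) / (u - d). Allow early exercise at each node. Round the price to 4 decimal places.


dt = T/N = 0.020825
u = exp(sigma*sqrt(dt)) = 1.045751; d = 1/u = 0.956250
p = (exp((r-q)*dt) - d) / (u - d) = 0.489051
Discount per step: exp(-r*dt) = 0.999188
Stock lattice S(k, i) with i counting down-moves:
  k=0: S(0,0) = 9.6200
  k=1: S(1,0) = 10.0601; S(1,1) = 9.1991
  k=2: S(2,0) = 10.5204; S(2,1) = 9.6200; S(2,2) = 8.7967
  k=3: S(3,0) = 11.0017; S(3,1) = 10.0601; S(3,2) = 9.1991; S(3,3) = 8.4118
  k=4: S(4,0) = 11.5051; S(4,1) = 10.5204; S(4,2) = 9.6200; S(4,3) = 8.7967; S(4,4) = 8.0438
Terminal payoffs V(N, i) = max(K - S_T, 0):
  V(4,0) = 0.000000; V(4,1) = 0.489606; V(4,2) = 1.390000; V(4,3) = 2.213333; V(4,4) = 2.966201
Backward induction: V(k, i) = exp(-r*dt) * [p * V(k+1, i) + (1-p) * V(k+1, i+1)]; then take max(V_cont, immediate exercise) for American.
  V(3,0) = exp(-r*dt) * [p*0.000000 + (1-p)*0.489606] = 0.249961; exercise = 0.008283; V(3,0) = max -> 0.249961
  V(3,1) = exp(-r*dt) * [p*0.489606 + (1-p)*1.390000] = 0.948891; exercise = 0.949871; V(3,1) = max -> 0.949871
  V(3,2) = exp(-r*dt) * [p*1.390000 + (1-p)*2.213333] = 1.809212; exercise = 1.810873; V(3,2) = max -> 1.810873
  V(3,3) = exp(-r*dt) * [p*2.213333 + (1-p)*2.966201] = 2.595901; exercise = 2.598186; V(3,3) = max -> 2.598186
  V(2,0) = exp(-r*dt) * [p*0.249961 + (1-p)*0.949871] = 0.607086; exercise = 0.489606; V(2,0) = max -> 0.607086
  V(2,1) = exp(-r*dt) * [p*0.949871 + (1-p)*1.810873] = 1.388671; exercise = 1.390000; V(2,1) = max -> 1.390000
  V(2,2) = exp(-r*dt) * [p*1.810873 + (1-p)*2.598186] = 2.211353; exercise = 2.213333; V(2,2) = max -> 2.213333
  V(1,0) = exp(-r*dt) * [p*0.607086 + (1-p)*1.390000] = 1.006298; exercise = 0.949871; V(1,0) = max -> 1.006298
  V(1,1) = exp(-r*dt) * [p*1.390000 + (1-p)*2.213333] = 1.809212; exercise = 1.810873; V(1,1) = max -> 1.810873
  V(0,0) = exp(-r*dt) * [p*1.006298 + (1-p)*1.810873] = 1.416244; exercise = 1.390000; V(0,0) = max -> 1.416244

Answer: Price = V(0,0) = 1.4162


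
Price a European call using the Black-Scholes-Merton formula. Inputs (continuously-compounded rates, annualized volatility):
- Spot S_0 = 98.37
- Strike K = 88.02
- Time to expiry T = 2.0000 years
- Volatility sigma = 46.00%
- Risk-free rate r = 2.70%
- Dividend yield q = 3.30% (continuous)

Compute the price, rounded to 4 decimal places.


Answer: Price = 26.9730

Derivation:
d1 = (ln(S/K) + (r - q + 0.5*sigma^2) * T) / (sigma * sqrt(T)) = 0.47771491
d2 = d1 - sigma * sqrt(T) = -0.17282333
exp(-rT) = 0.94743211; exp(-qT) = 0.93613086
C = S_0 * exp(-qT) * N(d1) - K * exp(-rT) * N(d2)
N(d1) = 0.68357344; N(d2) = 0.43139515
C = 98.3700 * 0.93613086 * 0.68357344 - 88.0200 * 0.94743211 * 0.43139515 = 26.9730


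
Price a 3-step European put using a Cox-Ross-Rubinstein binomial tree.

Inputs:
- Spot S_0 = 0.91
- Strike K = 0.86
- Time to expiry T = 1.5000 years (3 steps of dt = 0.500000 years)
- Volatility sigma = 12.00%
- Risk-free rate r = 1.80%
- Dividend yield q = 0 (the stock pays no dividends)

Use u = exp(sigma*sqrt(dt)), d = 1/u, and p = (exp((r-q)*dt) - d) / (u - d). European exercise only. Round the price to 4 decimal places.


Answer: Price = V(0,0) = 0.0236

Derivation:
dt = T/N = 0.500000
u = exp(sigma*sqrt(dt)) = 1.088557; d = 1/u = 0.918647
p = (exp((r-q)*dt) - d) / (u - d) = 0.532008
Discount per step: exp(-r*dt) = 0.991040
Stock lattice S(k, i) with i counting down-moves:
  k=0: S(0,0) = 0.9100
  k=1: S(1,0) = 0.9906; S(1,1) = 0.8360
  k=2: S(2,0) = 1.0783; S(2,1) = 0.9100; S(2,2) = 0.7680
  k=3: S(3,0) = 1.1738; S(3,1) = 0.9906; S(3,2) = 0.8360; S(3,3) = 0.7055
Terminal payoffs V(N, i) = max(K - S_T, 0):
  V(3,0) = 0.000000; V(3,1) = 0.000000; V(3,2) = 0.024031; V(3,3) = 0.154515
Backward induction: V(k, i) = exp(-r*dt) * [p * V(k+1, i) + (1-p) * V(k+1, i+1)].
  V(2,0) = exp(-r*dt) * [p*0.000000 + (1-p)*0.000000] = 0.000000
  V(2,1) = exp(-r*dt) * [p*0.000000 + (1-p)*0.024031] = 0.011145
  V(2,2) = exp(-r*dt) * [p*0.024031 + (1-p)*0.154515] = 0.084334
  V(1,0) = exp(-r*dt) * [p*0.000000 + (1-p)*0.011145] = 0.005169
  V(1,1) = exp(-r*dt) * [p*0.011145 + (1-p)*0.084334] = 0.044990
  V(0,0) = exp(-r*dt) * [p*0.005169 + (1-p)*0.044990] = 0.023592


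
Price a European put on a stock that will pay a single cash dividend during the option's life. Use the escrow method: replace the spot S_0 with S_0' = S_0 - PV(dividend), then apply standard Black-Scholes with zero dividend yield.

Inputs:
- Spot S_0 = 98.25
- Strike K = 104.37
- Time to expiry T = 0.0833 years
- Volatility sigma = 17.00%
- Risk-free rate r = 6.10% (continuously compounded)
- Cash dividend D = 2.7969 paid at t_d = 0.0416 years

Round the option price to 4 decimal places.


Answer: Price = 8.4669

Derivation:
PV(D) = D * exp(-r * t_d) = 2.7969 * 0.99746562 = 2.78981158
S_0' = S_0 - PV(D) = 98.2500 - 2.78981158 = 95.46018842
d1 = (ln(S_0'/K) + (r + sigma^2/2)*T) / (sigma*sqrt(T)) = -1.69057536
d2 = d1 - sigma*sqrt(T) = -1.73964032
exp(-rT) = 0.99493159
N(-d1) = 0.95454103; N(-d2) = 0.95903890
P = K * exp(-rT) * N(-d2) - S_0' * N(-d1) = 104.3700 * 0.99493159 * 0.95903890 - 95.46018842 * 0.95454103 = 8.4669


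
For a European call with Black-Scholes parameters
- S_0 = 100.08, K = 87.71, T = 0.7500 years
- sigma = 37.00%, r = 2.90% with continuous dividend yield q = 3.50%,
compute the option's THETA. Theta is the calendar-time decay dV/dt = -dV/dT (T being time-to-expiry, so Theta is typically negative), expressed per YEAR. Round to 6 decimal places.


Answer: Theta = -6.160822

Derivation:
d1 = 0.5579121283; d2 = 0.2374827289
phi(d1) = 0.3414440311; exp(-qT) = 0.9740915363; exp(-rT) = 0.9784848257
Theta = -S*exp(-qT)*phi(d1)*sigma/(2*sqrt(T)) - r*K*exp(-rT)*N(d2) + q*S*exp(-qT)*N(d1)
N(d1) = 0.7115478054; N(d2) = 0.5938588418; sqrt(T) = 0.8660254038
Term 1 = -100.0800 * 0.9740915363 * 0.3414440311 * 0.3700 / (2 * 0.8660254038) = -7.1106235736
Term 2 = -0.0290 * 87.7100 * 0.9784848257 * 0.5938588418 = -1.4780340218
Term 3 = 0.0350 * 100.0800 * 0.9740915363 * 0.7115478054 = 2.4278351477
Theta = -7.1106235736 + (-1.4780340218) + (2.4278351477) = -6.160822


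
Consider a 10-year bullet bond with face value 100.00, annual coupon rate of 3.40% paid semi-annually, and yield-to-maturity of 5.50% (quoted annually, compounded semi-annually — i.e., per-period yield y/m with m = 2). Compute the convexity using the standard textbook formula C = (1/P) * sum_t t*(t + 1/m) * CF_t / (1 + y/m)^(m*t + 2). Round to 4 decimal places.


Coupon per period c = face * coupon_rate / m = 1.700000
Periods per year m = 2; per-period yield y/m = 0.027500
Number of cashflows N = 20
Cashflows (t years, CF_t, discount factor 1/(1+y/m)^(m*t), PV):
  t = 0.5000: CF_t = 1.700000, DF = 0.973236, PV = 1.654501
  t = 1.0000: CF_t = 1.700000, DF = 0.947188, PV = 1.610220
  t = 1.5000: CF_t = 1.700000, DF = 0.921838, PV = 1.567124
  t = 2.0000: CF_t = 1.700000, DF = 0.897166, PV = 1.525182
  t = 2.5000: CF_t = 1.700000, DF = 0.873154, PV = 1.484362
  t = 3.0000: CF_t = 1.700000, DF = 0.849785, PV = 1.444634
  t = 3.5000: CF_t = 1.700000, DF = 0.827041, PV = 1.405970
  t = 4.0000: CF_t = 1.700000, DF = 0.804906, PV = 1.368341
  t = 4.5000: CF_t = 1.700000, DF = 0.783364, PV = 1.331719
  t = 5.0000: CF_t = 1.700000, DF = 0.762398, PV = 1.296076
  t = 5.5000: CF_t = 1.700000, DF = 0.741993, PV = 1.261388
  t = 6.0000: CF_t = 1.700000, DF = 0.722134, PV = 1.227628
  t = 6.5000: CF_t = 1.700000, DF = 0.702807, PV = 1.194772
  t = 7.0000: CF_t = 1.700000, DF = 0.683997, PV = 1.162795
  t = 7.5000: CF_t = 1.700000, DF = 0.665691, PV = 1.131674
  t = 8.0000: CF_t = 1.700000, DF = 0.647874, PV = 1.101386
  t = 8.5000: CF_t = 1.700000, DF = 0.630535, PV = 1.071909
  t = 9.0000: CF_t = 1.700000, DF = 0.613659, PV = 1.043220
  t = 9.5000: CF_t = 1.700000, DF = 0.597235, PV = 1.015299
  t = 10.0000: CF_t = 101.700000, DF = 0.581251, PV = 59.113183
Price P = sum_t PV_t = 84.011385
Convexity numerator sum_t t*(t + 1/m) * CF_t / (1+y/m)^(m*t + 2):
  t = 0.5000: term = 0.783562
  t = 1.0000: term = 2.287773
  t = 1.5000: term = 4.453085
  t = 2.0000: term = 7.223172
  t = 2.5000: term = 10.544776
  t = 3.0000: term = 14.367578
  t = 3.5000: term = 18.644060
  t = 4.0000: term = 23.329376
  t = 4.5000: term = 28.381236
  t = 5.0000: term = 33.759783
  t = 5.5000: term = 39.427484
  t = 6.0000: term = 45.349019
  t = 6.5000: term = 51.491182
  t = 7.0000: term = 57.822776
  t = 7.5000: term = 64.314523
  t = 8.0000: term = 70.938971
  t = 8.5000: term = 77.670406
  t = 9.0000: term = 84.484770
  t = 9.5000: term = 91.359578
  t = 10.0000: term = 5879.088258
Convexity = (1/P) * sum = 6605.721368 / 84.011385 = 78.628883

Answer: Convexity = 78.6289


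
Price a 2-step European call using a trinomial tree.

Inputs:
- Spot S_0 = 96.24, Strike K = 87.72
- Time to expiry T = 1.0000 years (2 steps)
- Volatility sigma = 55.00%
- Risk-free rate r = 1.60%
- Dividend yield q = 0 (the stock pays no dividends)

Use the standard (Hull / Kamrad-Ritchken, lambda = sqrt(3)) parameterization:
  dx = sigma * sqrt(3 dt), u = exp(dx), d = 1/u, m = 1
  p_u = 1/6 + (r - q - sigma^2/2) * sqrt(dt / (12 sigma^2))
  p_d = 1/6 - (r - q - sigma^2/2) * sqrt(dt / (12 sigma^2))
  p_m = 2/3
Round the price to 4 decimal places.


Answer: Price = V(0,0) = 23.3626

Derivation:
dt = T/N = 0.500000; dx = sigma*sqrt(3*dt) = 0.673610
u = exp(dx) = 1.961304; d = 1/u = 0.509865
p_u = 0.116471, p_m = 0.666667, p_d = 0.216863
Discount per step: exp(-r*dt) = 0.992032
Stock lattice S(k, j) with j the centered position index:
  k=0: S(0,+0) = 96.2400
  k=1: S(1,-1) = 49.0694; S(1,+0) = 96.2400; S(1,+1) = 188.7559
  k=2: S(2,-2) = 25.0188; S(2,-1) = 49.0694; S(2,+0) = 96.2400; S(2,+1) = 188.7559; S(2,+2) = 370.2078
Terminal payoffs V(N, j) = max(S_T - K, 0):
  V(2,-2) = 0.000000; V(2,-1) = 0.000000; V(2,+0) = 8.520000; V(2,+1) = 101.035920; V(2,+2) = 282.487785
Backward induction: V(k, j) = exp(-r*dt) * [p_u * V(k+1, j+1) + p_m * V(k+1, j) + p_d * V(k+1, j-1)]
  V(1,-1) = exp(-r*dt) * [p_u*8.520000 + p_m*0.000000 + p_d*0.000000] = 0.984423
  V(1,+0) = exp(-r*dt) * [p_u*101.035920 + p_m*8.520000 + p_d*0.000000] = 17.308698
  V(1,+1) = exp(-r*dt) * [p_u*282.487785 + p_m*101.035920 + p_d*8.520000] = 101.292902
  V(0,+0) = exp(-r*dt) * [p_u*101.292902 + p_m*17.308698 + p_d*0.984423] = 23.362619
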